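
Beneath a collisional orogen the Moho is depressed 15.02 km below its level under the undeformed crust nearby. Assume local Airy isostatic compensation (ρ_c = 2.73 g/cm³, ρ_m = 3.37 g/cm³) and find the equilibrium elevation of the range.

3.52 km

Equating mass per unit area of the two columns: ρ_c h = (ρ_m − ρ_c) r.
h = r (ρ_m − ρ_c) / ρ_c = 15.02 km × (3.37 − 2.73) / 2.73 = 3.52 km.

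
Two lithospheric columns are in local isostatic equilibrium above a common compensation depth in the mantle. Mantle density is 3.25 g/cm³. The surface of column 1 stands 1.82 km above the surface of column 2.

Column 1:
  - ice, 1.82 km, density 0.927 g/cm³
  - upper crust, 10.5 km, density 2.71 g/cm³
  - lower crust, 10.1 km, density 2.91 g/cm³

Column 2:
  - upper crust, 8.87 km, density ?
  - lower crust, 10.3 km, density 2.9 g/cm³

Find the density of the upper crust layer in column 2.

Take the compensation level at the base of the deeper column (depth z_c below the surface of column 1) and equate Σ ρ_i t_i down to z_c; mantle fills any gap and the z_c terms cancel.
Column 1: 1.82×0.927 + 10.5×2.71 + 10.1×2.91 + (z_c − 22.42)×3.25
Column 2: 1.82×0 + 8.87×ρ + 10.3×2.9 + (z_c − 1.82 − 19.17)×3.25
The z_c×3.25 term appears on both sides and cancels. Collect the known terms of each column as K = Σ(ρt)_known − 3.25 × (depth of known layers): K_1 = 59.53314 − 3.25×22.42 = −13.33186; K_2 = 29.87 − 3.25×(1.82 + 19.17) = −38.3475.
Balance: K_1 = K_2 + 8.87×ρ, so ρ = (K_1 − K_2)/8.87 = 25.0156/8.87 = 2.82 g/cm³.

2.82 g/cm³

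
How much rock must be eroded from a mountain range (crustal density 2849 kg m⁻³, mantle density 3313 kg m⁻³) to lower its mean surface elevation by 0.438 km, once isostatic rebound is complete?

3.13 km

Net drop Δ = e − u = e − e ρ_c/ρ_m = e (ρ_m − ρ_c)/ρ_m.
e = Δ ρ_m/(ρ_m − ρ_c) = 0.438 km × 3313/464 = 3.13 km.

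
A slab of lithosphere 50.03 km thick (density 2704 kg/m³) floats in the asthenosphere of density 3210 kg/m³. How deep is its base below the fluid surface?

Draft d = t ρ_obj/ρ_fluid = 50.03 km × 2704/3210 = 42.1 km.

42.1 km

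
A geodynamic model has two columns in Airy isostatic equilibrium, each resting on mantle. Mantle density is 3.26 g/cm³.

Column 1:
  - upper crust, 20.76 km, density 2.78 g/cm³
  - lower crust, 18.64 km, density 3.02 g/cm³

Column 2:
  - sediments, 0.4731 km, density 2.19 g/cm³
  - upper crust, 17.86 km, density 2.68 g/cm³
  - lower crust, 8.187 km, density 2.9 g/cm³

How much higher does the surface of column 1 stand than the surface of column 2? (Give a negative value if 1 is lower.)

For any compensation level in the mantle, the mantle terms cancel and isostasy reduces to e = (Σt_1 − Σt_2) − (Σ(ρt)_1 − Σ(ρt)_2) / ρ_m.
Σt_1 = 39.4 km; Σt_2 = 26.5201 km; Σ(ρt)_1 = 114.0056; Σ(ρt)_2 = 72.643189 (in km·g/cm³).
e = (39.4 − 26.5201) − (114.0056 − 72.643189) / 3.26 = 0.192 km.

0.192 km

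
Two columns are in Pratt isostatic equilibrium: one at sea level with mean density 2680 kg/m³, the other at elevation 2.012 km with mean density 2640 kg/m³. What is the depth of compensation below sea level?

133 km

ρ_ref D = ρ (D + h) → D (ρ_ref − ρ) = ρ h.
D = ρ h/(ρ_ref − ρ) = 2640 × 2.012 km/(2680 − 2640) = 133 km.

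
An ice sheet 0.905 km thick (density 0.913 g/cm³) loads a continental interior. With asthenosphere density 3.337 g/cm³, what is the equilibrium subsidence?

In Airy isostatic equilibrium: the ice load ρ_ice t is balanced by mantle displaced below, ρ_m s.
s = t ρ_ice / ρ_m = 0.905 km × 0.913/3.337 = 0.248 km.

0.248 km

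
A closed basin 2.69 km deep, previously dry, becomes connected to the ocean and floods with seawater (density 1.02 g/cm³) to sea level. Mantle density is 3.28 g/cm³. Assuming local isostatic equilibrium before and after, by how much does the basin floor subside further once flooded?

1.21 km

After flooding the water column is d + s deep. Its weight must equal the weight of mantle displaced by the extra subsidence s: (d + s) ρ_w = s ρ_m.
s = d ρ_w / (ρ_m − ρ_w) = 2.69 km × 1.02/(3.28 − 1.02) = 1.21 km.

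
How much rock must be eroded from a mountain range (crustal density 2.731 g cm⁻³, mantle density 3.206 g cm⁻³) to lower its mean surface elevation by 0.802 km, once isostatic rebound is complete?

5.41 km

Net drop Δ = e − u = e − e ρ_c/ρ_m = e (ρ_m − ρ_c)/ρ_m.
e = Δ ρ_m/(ρ_m − ρ_c) = 0.802 km × 3.206/0.475 = 5.41 km.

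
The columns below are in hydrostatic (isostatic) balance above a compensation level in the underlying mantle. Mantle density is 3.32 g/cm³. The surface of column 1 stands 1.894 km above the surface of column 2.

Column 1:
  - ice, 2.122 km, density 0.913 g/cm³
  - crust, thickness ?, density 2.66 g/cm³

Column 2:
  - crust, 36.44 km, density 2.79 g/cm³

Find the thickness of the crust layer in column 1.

Take the compensation level at the base of the deeper column (depth z_c below the surface of column 1) and equate Σ ρ_i t_i down to z_c; mantle fills any gap and the z_c terms cancel.
Column 1: 2.122×0.913 + x×2.66 + (z_c − 2.122 − x)×3.32
Column 2: 1.894×0 + 36.44×2.79 + (z_c − 1.894 − 36.44)×3.32
The z_c×3.32 term appears on both sides and cancels. Collect the known terms of each column as K = Σ(ρt)_known − 3.32 × (depth of known layers): K_1 = 1.937386 − 3.32×2.122 = −5.107654; K_2 = 101.6676 − 3.32×(1.894 + 36.44) = −25.60128.
Balance: K_1 − x×(3.32 − 2.66) = K_2, so x = (K_1 − K_2)/(3.32 − 2.66) = 20.4936/0.66 = 31.1 km.

31.1 km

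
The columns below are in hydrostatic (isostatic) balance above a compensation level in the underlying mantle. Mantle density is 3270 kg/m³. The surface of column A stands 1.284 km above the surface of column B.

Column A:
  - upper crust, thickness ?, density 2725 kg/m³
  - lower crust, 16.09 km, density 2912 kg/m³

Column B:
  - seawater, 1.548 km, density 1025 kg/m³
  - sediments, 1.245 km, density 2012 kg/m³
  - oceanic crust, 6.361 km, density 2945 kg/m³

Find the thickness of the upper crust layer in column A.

Take the compensation level at the base of the deeper column (depth z_c below the surface of column A) and equate Σ ρ_i t_i down to z_c; mantle fills any gap and the z_c terms cancel.
Column A: x×2725 + 16.09×2912 + (z_c − 16.09 − x)×3270
Column B: 1.284×0 + 1.548×1025 + 1.245×2012 + 6.361×2945 + (z_c − 1.284 − 9.154)×3270
The z_c×3270 term appears on both sides and cancels. Collect the known terms of each column as K = Σ(ρt)_known − 3270 × (depth of known layers): K_A = 46854.08 − 3270×16.09 = −5760.22; K_B = 22824.785 − 3270×(1.284 + 9.154) = −11307.475.
Balance: K_A − x×(3270 − 2725) = K_B, so x = (K_A − K_B)/(3270 − 2725) = 5547.26/545 = 10.2 km.

10.2 km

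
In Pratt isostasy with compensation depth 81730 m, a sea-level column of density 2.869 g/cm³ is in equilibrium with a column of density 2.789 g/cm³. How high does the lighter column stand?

ρ_ref D = ρ (D + h) → h = D (ρ_ref − ρ)/ρ.
h = 81730 m × (2.869 − 2.789)/2.789 = 2340 m.

2340 m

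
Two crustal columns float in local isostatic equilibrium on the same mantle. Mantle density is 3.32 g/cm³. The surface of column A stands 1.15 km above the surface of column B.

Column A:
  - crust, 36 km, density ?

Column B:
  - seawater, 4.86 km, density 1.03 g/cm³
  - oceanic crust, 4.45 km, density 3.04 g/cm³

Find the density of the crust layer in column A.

Take the compensation level at the base of the deeper column (depth z_c below the surface of column A) and equate Σ ρ_i t_i down to z_c; mantle fills any gap and the z_c terms cancel.
Column A: 36×ρ + (z_c − 36)×3.32
Column B: 1.15×0 + 4.86×1.03 + 4.45×3.04 + (z_c − 1.15 − 9.31)×3.32
The z_c×3.32 term appears on both sides and cancels. Collect the known terms of each column as K = Σ(ρt)_known − 3.32 × (depth of known layers): K_A = 0 − 3.32×36 = −119.52; K_B = 18.5338 − 3.32×(1.15 + 9.31) = −16.1934.
Balance: K_A + 36×ρ = K_B, so ρ = (K_B − K_A)/36 = 103.327/36 = 2.87 g/cm³.

2.87 g/cm³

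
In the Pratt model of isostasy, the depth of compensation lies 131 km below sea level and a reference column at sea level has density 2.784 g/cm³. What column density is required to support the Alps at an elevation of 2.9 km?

2.72 g/cm³

Pratt balance: ρ_ref D = ρ (D + h).
ρ = ρ_ref D/(D + h) = 2.784 × 131 km/(131 km + 2.9 km) = 2.72 g/cm³.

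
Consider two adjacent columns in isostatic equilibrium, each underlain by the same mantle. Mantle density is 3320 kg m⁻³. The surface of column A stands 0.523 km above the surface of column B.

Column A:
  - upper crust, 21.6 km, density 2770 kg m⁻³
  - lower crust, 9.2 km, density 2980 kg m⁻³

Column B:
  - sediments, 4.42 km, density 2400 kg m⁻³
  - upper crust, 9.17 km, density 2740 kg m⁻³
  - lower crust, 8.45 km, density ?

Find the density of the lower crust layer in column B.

Take the compensation level at the base of the deeper column (depth z_c below the surface of column A) and equate Σ ρ_i t_i down to z_c; mantle fills any gap and the z_c terms cancel.
Column A: 21.6×2770 + 9.2×2980 + (z_c − 30.8)×3320
Column B: 0.523×0 + 4.42×2400 + 9.17×2740 + 8.45×ρ + (z_c − 0.523 − 22.04)×3320
The z_c×3320 term appears on both sides and cancels. Collect the known terms of each column as K = Σ(ρt)_known − 3320 × (depth of known layers): K_A = 87248 − 3320×30.8 = −15008; K_B = 35733.8 − 3320×(0.523 + 22.04) = −39175.36.
Balance: K_A = K_B + 8.45×ρ, so ρ = (K_A − K_B)/8.45 = 24167.4/8.45 = 2860 kg m⁻³.

2860 kg m⁻³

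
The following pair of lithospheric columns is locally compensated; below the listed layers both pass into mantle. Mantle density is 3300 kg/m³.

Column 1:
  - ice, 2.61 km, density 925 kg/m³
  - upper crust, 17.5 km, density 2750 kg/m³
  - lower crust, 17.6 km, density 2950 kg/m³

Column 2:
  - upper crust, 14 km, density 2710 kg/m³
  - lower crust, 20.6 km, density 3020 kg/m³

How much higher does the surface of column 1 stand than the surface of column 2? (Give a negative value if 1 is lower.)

2.41 km

For any compensation level in the mantle, the mantle terms cancel and isostasy reduces to e = (Σt_1 − Σt_2) − (Σ(ρt)_1 − Σ(ρt)_2) / ρ_m.
Σt_1 = 37.71 km; Σt_2 = 34.6 km; Σ(ρt)_1 = 102459.25; Σ(ρt)_2 = 100152 (in km·kg/m³).
e = (37.71 − 34.6) − (102459.25 − 100152) / 3300 = 2.41 km.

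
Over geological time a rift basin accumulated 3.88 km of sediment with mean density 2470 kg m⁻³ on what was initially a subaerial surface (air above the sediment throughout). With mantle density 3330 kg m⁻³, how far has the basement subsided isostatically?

Subaerial load: s = t ρ_sed / ρ_m = 3.88 km × 2470/3330 = 2.88 km.

2.88 km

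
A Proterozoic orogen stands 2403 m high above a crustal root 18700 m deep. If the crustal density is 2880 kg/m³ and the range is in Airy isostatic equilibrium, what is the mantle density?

Airy balance: ρ_c h = (ρ_m − ρ_c) r → ρ_m = ρ_c (1 + h/r).
ρ_m = 2880 × (1 + 2403 m/18700 m) = 3250 kg/m³.

3250 kg/m³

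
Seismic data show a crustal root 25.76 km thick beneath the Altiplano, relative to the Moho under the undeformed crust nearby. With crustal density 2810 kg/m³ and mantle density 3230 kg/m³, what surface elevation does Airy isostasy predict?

Balancing pressure at the compensation depth: ρ_c h = (ρ_m − ρ_c) r.
h = r (ρ_m − ρ_c) / ρ_c = 25.76 km × (3230 − 2810) / 2810 = 3.85 km.

3.85 km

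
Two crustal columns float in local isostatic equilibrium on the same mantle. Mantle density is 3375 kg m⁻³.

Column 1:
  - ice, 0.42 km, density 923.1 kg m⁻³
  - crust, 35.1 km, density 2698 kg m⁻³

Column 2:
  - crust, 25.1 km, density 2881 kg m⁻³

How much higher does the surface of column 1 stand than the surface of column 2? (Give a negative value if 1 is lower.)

For any compensation level in the mantle, the mantle terms cancel and isostasy reduces to e = (Σt_1 − Σt_2) − (Σ(ρt)_1 − Σ(ρt)_2) / ρ_m.
Σt_1 = 35.52 km; Σt_2 = 25.1 km; Σ(ρt)_1 = 95087.502; Σ(ρt)_2 = 72313.1 (in km·kg m⁻³).
e = (35.52 − 25.1) − (95087.502 − 72313.1) / 3375 = 3.67 km.

3.67 km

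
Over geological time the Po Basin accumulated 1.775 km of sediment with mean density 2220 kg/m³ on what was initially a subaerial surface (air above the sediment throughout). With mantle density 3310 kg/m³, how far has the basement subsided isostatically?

Subaerial load: s = t ρ_sed / ρ_m = 1.775 km × 2220/3310 = 1.19 km.

1.19 km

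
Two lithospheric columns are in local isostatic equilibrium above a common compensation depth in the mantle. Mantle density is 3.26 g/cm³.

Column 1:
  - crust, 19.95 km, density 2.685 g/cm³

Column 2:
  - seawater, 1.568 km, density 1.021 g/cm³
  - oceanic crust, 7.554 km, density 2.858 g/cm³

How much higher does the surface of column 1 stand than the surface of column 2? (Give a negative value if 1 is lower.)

For any compensation level in the mantle, the mantle terms cancel and isostasy reduces to e = (Σt_1 − Σt_2) − (Σ(ρt)_1 − Σ(ρt)_2) / ρ_m.
Σt_1 = 19.95 km; Σt_2 = 9.122 km; Σ(ρt)_1 = 53.56575; Σ(ρt)_2 = 23.19026 (in km·g/cm³).
e = (19.95 − 9.122) − (53.56575 − 23.19026) / 3.26 = 1.51 km.

1.51 km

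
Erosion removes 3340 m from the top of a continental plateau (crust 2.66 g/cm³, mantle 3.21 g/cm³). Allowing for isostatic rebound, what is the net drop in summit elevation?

Rebound u = e ρ_c/ρ_m = 3340 m × 2.66/3.21 = 2768 m.
Net surface drop = e − u = 3340 m − 2768 m = e (ρ_m − ρ_c)/ρ_m = 572 m.

572 m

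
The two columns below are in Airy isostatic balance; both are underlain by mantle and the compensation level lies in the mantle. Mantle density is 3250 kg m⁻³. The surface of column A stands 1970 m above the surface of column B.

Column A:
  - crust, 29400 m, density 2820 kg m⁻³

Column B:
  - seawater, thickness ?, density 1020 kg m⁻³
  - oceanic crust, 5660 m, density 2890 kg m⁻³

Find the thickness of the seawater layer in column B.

Take the compensation level at the base of the deeper column (depth z_c below the surface of column A) and equate Σ ρ_i t_i down to z_c; mantle fills any gap and the z_c terms cancel.
Column A: 29400×2820 + (z_c − 29400)×3250
Column B: 1970×0 + x×1020 + 5660×2890 + (z_c − 1970 − 5660 − x)×3250
The z_c×3250 term appears on both sides and cancels. Collect the known terms of each column as K = Σ(ρt)_known − 3250 × (depth of known layers): K_A = 82908000 − 3250×29400 = −12642000; K_B = 16357400 − 3250×(1970 + 5660) = −8440100.
Balance: K_A = K_B − x×(3250 − 1020), so x = (K_B − K_A)/(3250 − 1020) = 4201900/2230 = 1880 m.

1880 m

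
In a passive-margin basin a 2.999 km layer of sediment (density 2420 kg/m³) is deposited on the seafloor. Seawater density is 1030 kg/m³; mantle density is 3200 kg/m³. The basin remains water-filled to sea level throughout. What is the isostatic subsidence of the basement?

1.92 km

Submarine loading: the sediment displaces seawater, and the subsidence is in turn flooded, so s (ρ_m − ρ_w) = t (ρ_sed − ρ_w).
s = 2.999 km × (2420 − 1030) / (3200 − 1030) = 1.92 km.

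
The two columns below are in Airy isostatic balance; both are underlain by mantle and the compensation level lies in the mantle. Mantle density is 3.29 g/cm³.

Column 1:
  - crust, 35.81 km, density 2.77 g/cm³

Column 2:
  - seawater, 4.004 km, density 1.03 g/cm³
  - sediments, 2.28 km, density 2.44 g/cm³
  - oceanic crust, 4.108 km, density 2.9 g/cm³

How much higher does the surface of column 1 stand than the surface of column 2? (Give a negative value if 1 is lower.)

1.83 km

For any compensation level in the mantle, the mantle terms cancel and isostasy reduces to e = (Σt_1 − Σt_2) − (Σ(ρt)_1 − Σ(ρt)_2) / ρ_m.
Σt_1 = 35.81 km; Σt_2 = 10.392 km; Σ(ρt)_1 = 99.1937; Σ(ρt)_2 = 21.60052 (in km·g/cm³).
e = (35.81 − 10.392) − (99.1937 − 21.60052) / 3.29 = 1.83 km.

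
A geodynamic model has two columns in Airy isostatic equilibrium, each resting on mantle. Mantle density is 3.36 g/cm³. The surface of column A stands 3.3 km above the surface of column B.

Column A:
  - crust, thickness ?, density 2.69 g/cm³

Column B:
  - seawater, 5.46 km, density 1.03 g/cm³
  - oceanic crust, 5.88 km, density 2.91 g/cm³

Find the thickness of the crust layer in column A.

Take the compensation level at the base of the deeper column (depth z_c below the surface of column A) and equate Σ ρ_i t_i down to z_c; mantle fills any gap and the z_c terms cancel.
Column A: x×2.69 + (z_c − 0 − x)×3.36
Column B: 3.3×0 + 5.46×1.03 + 5.88×2.91 + (z_c − 3.3 − 11.34)×3.36
The z_c×3.36 term appears on both sides and cancels. Collect the known terms of each column as K = Σ(ρt)_known − 3.36 × (depth of known layers): K_A = 0 − 3.36×0 = 0; K_B = 22.7346 − 3.36×(3.3 + 11.34) = −26.4558.
Balance: K_A − x×(3.36 − 2.69) = K_B, so x = (K_A − K_B)/(3.36 − 2.69) = 26.4558/0.67 = 39.5 km.

39.5 km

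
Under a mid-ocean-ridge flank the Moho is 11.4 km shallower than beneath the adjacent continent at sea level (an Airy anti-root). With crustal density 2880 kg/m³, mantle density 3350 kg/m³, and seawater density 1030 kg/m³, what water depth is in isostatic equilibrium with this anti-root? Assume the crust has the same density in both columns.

2.9 km

Replacing a thickness d of crust by seawater at the top must be balanced by replacing crust with mantle at the base: d (ρ_c − ρ_w) = a (ρ_m − ρ_c).
d = a (ρ_m − ρ_c)/(ρ_c − ρ_w) = 11.4 km × 470/1850 = 2.9 km.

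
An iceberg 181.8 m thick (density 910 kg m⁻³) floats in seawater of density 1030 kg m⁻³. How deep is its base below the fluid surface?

Draft d = t ρ_obj/ρ_fluid = 181.8 m × 910/1030 = 161 m.

161 m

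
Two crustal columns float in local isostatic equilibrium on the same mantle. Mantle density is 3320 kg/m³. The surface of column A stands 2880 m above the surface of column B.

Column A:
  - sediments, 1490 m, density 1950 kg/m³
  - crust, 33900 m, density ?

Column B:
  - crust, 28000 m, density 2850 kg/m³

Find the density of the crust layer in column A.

Take the compensation level at the base of the deeper column (depth z_c below the surface of column A) and equate Σ ρ_i t_i down to z_c; mantle fills any gap and the z_c terms cancel.
Column A: 1490×1950 + 33900×ρ + (z_c − 35390)×3320
Column B: 2880×0 + 28000×2850 + (z_c − 2880 − 28000)×3320
The z_c×3320 term appears on both sides and cancels. Collect the known terms of each column as K = Σ(ρt)_known − 3320 × (depth of known layers): K_A = 2905500 − 3320×35390 = −114589300; K_B = 79800000 − 3320×(2880 + 28000) = −22721600.
Balance: K_A + 33900×ρ = K_B, so ρ = (K_B − K_A)/33900 = 91867700/33900 = 2710 kg/m³.

2710 kg/m³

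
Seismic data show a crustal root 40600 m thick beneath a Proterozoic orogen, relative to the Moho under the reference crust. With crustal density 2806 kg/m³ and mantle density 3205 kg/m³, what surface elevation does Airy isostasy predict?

5770 m

Equating mass per unit area of the two columns: ρ_c h = (ρ_m − ρ_c) r.
h = r (ρ_m − ρ_c) / ρ_c = 40600 m × (3205 − 2806) / 2806 = 5770 m.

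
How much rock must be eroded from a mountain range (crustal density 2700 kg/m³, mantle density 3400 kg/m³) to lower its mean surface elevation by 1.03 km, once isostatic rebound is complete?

5 km

Net drop Δ = e − u = e − e ρ_c/ρ_m = e (ρ_m − ρ_c)/ρ_m.
e = Δ ρ_m/(ρ_m − ρ_c) = 1.03 km × 3400/700 = 5 km.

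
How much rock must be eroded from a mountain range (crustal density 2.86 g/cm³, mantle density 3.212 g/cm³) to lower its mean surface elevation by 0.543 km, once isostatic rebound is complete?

4.95 km

Net drop Δ = e − u = e − e ρ_c/ρ_m = e (ρ_m − ρ_c)/ρ_m.
e = Δ ρ_m/(ρ_m − ρ_c) = 0.543 km × 3.212/0.352 = 4.95 km.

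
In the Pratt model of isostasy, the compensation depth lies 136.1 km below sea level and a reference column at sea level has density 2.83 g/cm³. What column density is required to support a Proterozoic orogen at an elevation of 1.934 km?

Pratt balance: ρ_ref D = ρ (D + h).
ρ = ρ_ref D/(D + h) = 2.83 × 136.1 km/(136.1 km + 1.934 km) = 2.79 g/cm³.

2.79 g/cm³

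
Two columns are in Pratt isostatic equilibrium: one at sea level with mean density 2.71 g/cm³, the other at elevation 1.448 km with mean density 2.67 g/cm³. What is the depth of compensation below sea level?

ρ_ref D = ρ (D + h) → D (ρ_ref − ρ) = ρ h.
D = ρ h/(ρ_ref − ρ) = 2.67 × 1.448 km/(2.71 − 2.67) = 96.7 km.

96.7 km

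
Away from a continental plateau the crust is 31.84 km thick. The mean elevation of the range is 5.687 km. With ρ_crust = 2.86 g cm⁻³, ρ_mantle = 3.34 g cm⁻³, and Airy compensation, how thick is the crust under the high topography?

Root depth r = h ρ_c / (ρ_m − ρ_c) = 5.687 km × 2.86 / 0.48 = 33.89 km.
Total thickness = T + h + r = 31.84 km + 5.687 km + 33.89 km = 71.4 km.

71.4 km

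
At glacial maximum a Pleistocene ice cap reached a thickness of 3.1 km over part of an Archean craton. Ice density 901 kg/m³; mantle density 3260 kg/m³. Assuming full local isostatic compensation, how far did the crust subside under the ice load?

0.857 km

Balancing pressure at the compensation depth: the ice load ρ_ice t is balanced by mantle displaced below, ρ_m s.
s = t ρ_ice / ρ_m = 3.1 km × 901/3260 = 0.857 km.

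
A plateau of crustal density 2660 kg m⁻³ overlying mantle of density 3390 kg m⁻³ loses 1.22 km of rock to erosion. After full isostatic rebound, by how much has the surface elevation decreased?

Rebound u = e ρ_c/ρ_m = 1.22 km × 2660/3390 = 0.9573 km.
Net surface drop = e − u = 1.22 km − 0.9573 km = e (ρ_m − ρ_c)/ρ_m = 0.263 km.

0.263 km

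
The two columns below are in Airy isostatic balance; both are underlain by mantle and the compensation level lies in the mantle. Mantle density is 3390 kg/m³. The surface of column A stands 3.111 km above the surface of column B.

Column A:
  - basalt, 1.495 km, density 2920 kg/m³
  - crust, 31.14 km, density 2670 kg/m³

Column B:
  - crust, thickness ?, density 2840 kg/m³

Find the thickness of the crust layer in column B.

Take the compensation level at the base of the deeper column (depth z_c below the surface of column A) and equate Σ ρ_i t_i down to z_c; mantle fills any gap and the z_c terms cancel.
Column A: 1.495×2920 + 31.14×2670 + (z_c − 32.635)×3390
Column B: 3.111×0 + x×2840 + (z_c − 3.111 − 0 − x)×3390
The z_c×3390 term appears on both sides and cancels. Collect the known terms of each column as K = Σ(ρt)_known − 3390 × (depth of known layers): K_A = 87509.2 − 3390×32.635 = −23123.45; K_B = 0 − 3390×(3.111 + 0) = −10546.29.
Balance: K_A = K_B − x×(3390 − 2840), so x = (K_B − K_A)/(3390 − 2840) = 12577.2/550 = 22.9 km.

22.9 km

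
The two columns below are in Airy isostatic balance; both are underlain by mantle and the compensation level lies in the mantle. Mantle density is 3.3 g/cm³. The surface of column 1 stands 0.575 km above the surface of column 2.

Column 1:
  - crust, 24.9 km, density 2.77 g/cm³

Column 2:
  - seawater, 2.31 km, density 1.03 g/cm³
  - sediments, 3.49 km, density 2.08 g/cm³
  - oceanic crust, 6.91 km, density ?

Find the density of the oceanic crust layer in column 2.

3.04 g/cm³

Take the compensation level at the base of the deeper column (depth z_c below the surface of column 1) and equate Σ ρ_i t_i down to z_c; mantle fills any gap and the z_c terms cancel.
Column 1: 24.9×2.77 + (z_c − 24.9)×3.3
Column 2: 0.575×0 + 2.31×1.03 + 3.49×2.08 + 6.91×ρ + (z_c − 0.575 − 12.71)×3.3
The z_c×3.3 term appears on both sides and cancels. Collect the known terms of each column as K = Σ(ρt)_known − 3.3 × (depth of known layers): K_1 = 68.973 − 3.3×24.9 = −13.197; K_2 = 9.6385 − 3.3×(0.575 + 12.71) = −34.202.
Balance: K_1 = K_2 + 6.91×ρ, so ρ = (K_1 − K_2)/6.91 = 21.005/6.91 = 3.04 g/cm³.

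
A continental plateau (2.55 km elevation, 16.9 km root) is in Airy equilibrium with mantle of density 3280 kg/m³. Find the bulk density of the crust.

ρ_c h = (ρ_m − ρ_c) r → ρ_c (h + r) = ρ_m r → ρ_c = ρ_m r / (h + r).
ρ_c = 3280 × 16.9 km / (2.55 km + 16.9 km) = 2850 kg/m³.

2850 kg/m³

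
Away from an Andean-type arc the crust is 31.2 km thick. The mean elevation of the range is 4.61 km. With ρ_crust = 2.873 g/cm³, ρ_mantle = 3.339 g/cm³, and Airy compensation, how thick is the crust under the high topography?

64.2 km

Root depth r = h ρ_c / (ρ_m − ρ_c) = 4.61 km × 2.873 / 0.466 = 28.42 km.
Total thickness = T + h + r = 31.2 km + 4.61 km + 28.42 km = 64.2 km.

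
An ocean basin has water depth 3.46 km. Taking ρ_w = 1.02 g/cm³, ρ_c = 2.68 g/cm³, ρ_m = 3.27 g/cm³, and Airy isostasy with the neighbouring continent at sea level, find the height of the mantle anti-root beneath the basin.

By Archimedes' principle applied to the lithosphere: replacing crust with seawater at the top is compensated by replacing crust with mantle at the base: d (ρ_c − ρ_w) = a (ρ_m − ρ_c).
a = d (ρ_c − ρ_w)/(ρ_m − ρ_c) = 3.46 km × 1.66/0.59 = 9.73 km.

9.73 km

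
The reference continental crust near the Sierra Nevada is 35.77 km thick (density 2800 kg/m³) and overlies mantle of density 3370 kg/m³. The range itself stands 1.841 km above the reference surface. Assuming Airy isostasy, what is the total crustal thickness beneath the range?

Root depth r = h ρ_c / (ρ_m − ρ_c) = 1.841 km × 2800 / 570 = 9.044 km.
Total thickness = T + h + r = 35.77 km + 1.841 km + 9.044 km = 46.7 km.

46.7 km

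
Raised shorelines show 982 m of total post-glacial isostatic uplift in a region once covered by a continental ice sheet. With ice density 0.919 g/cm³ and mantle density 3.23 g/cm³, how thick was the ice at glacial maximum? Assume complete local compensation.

3450 m

u = t ρ_ice/ρ_m → t = u ρ_m/ρ_ice = 982 m × 3.23/0.919 = 3450 m.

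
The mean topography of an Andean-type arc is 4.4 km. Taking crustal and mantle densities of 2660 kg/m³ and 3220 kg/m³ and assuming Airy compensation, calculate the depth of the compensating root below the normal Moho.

Balancing pressure at the compensation depth: the weight of the topography is balanced by the buoyancy of the root, ρ_c h = (ρ_m − ρ_c) r.
r = h · ρ_c / (ρ_m − ρ_c) = 4.4 km × 2660 / (3220 − 2660) = 20.9 km.

20.9 km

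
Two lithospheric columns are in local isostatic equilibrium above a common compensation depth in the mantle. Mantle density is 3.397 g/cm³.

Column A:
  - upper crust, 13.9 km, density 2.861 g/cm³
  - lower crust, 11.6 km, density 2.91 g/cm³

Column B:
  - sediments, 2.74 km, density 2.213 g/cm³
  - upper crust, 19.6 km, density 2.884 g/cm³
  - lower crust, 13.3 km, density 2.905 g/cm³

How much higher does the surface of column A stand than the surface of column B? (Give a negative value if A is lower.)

−1.98 km

For any compensation level in the mantle, the mantle terms cancel and isostasy reduces to e = (Σt_A − Σt_B) − (Σ(ρt)_A − Σ(ρt)_B) / ρ_m.
Σt_A = 25.5 km; Σt_B = 35.64 km; Σ(ρt)_A = 73.5239; Σ(ρt)_B = 101.22652 (in km·g/cm³).
e = (25.5 − 35.64) − (73.5239 − 101.22652) / 3.397 = −1.98 km.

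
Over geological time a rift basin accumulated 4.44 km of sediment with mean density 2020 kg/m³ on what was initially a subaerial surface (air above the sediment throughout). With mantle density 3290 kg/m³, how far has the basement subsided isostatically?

Subaerial load: s = t ρ_sed / ρ_m = 4.44 km × 2020/3290 = 2.73 km.

2.73 km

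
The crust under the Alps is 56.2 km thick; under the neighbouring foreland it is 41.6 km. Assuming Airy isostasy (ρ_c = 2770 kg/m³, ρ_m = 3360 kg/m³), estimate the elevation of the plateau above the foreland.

2.56 km

Excess crust Δ = 56.2 km − 41.6 km = 14.6 km, split between elevation h and root r with h + r = Δ.
Airy balance ρ_c h = (ρ_m − ρ_c) r gives r = h ρ_c/(ρ_m − ρ_c), so h (1 + ρ_c/(ρ_m − ρ_c)) = Δ, i.e. h = Δ (ρ_m − ρ_c)/ρ_m.
h = 14.6 km × 590/3360 = 2.56 km.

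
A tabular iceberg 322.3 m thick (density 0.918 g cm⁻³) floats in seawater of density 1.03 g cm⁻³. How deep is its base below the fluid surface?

Draft d = t ρ_obj/ρ_fluid = 322.3 m × 0.918/1.03 = 287 m.

287 m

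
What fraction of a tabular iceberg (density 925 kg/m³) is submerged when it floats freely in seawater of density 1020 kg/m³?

Submerged fraction = ρ_obj/ρ_fluid = 925/1020 = 0.907.

0.907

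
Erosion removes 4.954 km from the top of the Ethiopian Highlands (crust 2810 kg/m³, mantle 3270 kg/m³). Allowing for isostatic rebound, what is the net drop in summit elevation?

0.697 km

Rebound u = e ρ_c/ρ_m = 4.954 km × 2810/3270 = 4.257 km.
Net surface drop = e − u = 4.954 km − 4.257 km = e (ρ_m − ρ_c)/ρ_m = 0.697 km.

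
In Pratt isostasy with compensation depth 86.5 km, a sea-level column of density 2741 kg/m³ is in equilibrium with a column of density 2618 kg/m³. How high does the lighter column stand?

ρ_ref D = ρ (D + h) → h = D (ρ_ref − ρ)/ρ.
h = 86.5 km × (2741 − 2618)/2618 = 4.06 km.

4.06 km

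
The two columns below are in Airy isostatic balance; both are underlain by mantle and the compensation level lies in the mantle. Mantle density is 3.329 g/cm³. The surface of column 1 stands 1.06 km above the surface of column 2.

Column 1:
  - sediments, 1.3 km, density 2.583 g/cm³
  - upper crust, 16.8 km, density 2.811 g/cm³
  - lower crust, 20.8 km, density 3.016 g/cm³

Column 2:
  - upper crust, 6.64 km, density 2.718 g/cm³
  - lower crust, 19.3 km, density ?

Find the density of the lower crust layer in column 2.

Take the compensation level at the base of the deeper column (depth z_c below the surface of column 1) and equate Σ ρ_i t_i down to z_c; mantle fills any gap and the z_c terms cancel.
Column 1: 1.3×2.583 + 16.8×2.811 + 20.8×3.016 + (z_c − 38.9)×3.329
Column 2: 1.06×0 + 6.64×2.718 + 19.3×ρ + (z_c − 1.06 − 25.94)×3.329
The z_c×3.329 term appears on both sides and cancels. Collect the known terms of each column as K = Σ(ρt)_known − 3.329 × (depth of known layers): K_1 = 113.3155 − 3.329×38.9 = −16.1826; K_2 = 18.04752 − 3.329×(1.06 + 25.94) = −71.83548.
Balance: K_1 = K_2 + 19.3×ρ, so ρ = (K_1 − K_2)/19.3 = 55.6529/19.3 = 2.88 g/cm³.

2.88 g/cm³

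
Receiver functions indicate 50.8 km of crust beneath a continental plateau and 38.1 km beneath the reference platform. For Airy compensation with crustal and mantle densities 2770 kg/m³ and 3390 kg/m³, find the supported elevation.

2.32 km

Excess crust Δ = 50.8 km − 38.1 km = 12.7 km, split between elevation h and root r with h + r = Δ.
Airy balance ρ_c h = (ρ_m − ρ_c) r gives r = h ρ_c/(ρ_m − ρ_c), so h (1 + ρ_c/(ρ_m − ρ_c)) = Δ, i.e. h = Δ (ρ_m − ρ_c)/ρ_m.
h = 12.7 km × 620/3390 = 2.32 km.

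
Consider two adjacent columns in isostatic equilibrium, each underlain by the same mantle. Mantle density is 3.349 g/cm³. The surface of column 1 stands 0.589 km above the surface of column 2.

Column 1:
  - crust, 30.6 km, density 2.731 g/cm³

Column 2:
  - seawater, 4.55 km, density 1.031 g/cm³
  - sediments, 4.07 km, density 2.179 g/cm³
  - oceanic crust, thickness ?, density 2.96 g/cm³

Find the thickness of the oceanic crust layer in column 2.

4.19 km

Take the compensation level at the base of the deeper column (depth z_c below the surface of column 1) and equate Σ ρ_i t_i down to z_c; mantle fills any gap and the z_c terms cancel.
Column 1: 30.6×2.731 + (z_c − 30.6)×3.349
Column 2: 0.589×0 + 4.55×1.031 + 4.07×2.179 + x×2.96 + (z_c − 0.589 − 8.62 − x)×3.349
The z_c×3.349 term appears on both sides and cancels. Collect the known terms of each column as K = Σ(ρt)_known − 3.349 × (depth of known layers): K_1 = 83.5686 − 3.349×30.6 = −18.9108; K_2 = 13.55958 − 3.349×(0.589 + 8.62) = −17.281361.
Balance: K_1 = K_2 − x×(3.349 − 2.96), so x = (K_2 − K_1)/(3.349 − 2.96) = 1.62944/0.389 = 4.19 km.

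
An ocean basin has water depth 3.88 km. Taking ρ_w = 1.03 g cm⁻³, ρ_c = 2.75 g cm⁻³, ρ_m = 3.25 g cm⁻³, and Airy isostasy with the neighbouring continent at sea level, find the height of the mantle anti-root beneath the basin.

13.3 km

For local isostatic compensation: replacing crust with seawater at the top is compensated by replacing crust with mantle at the base: d (ρ_c − ρ_w) = a (ρ_m − ρ_c).
a = d (ρ_c − ρ_w)/(ρ_m − ρ_c) = 3.88 km × 1.72/0.5 = 13.3 km.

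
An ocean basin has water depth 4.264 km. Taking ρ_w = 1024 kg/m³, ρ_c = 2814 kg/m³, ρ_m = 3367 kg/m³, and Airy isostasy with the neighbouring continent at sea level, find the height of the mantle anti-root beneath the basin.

13.8 km

In Airy isostatic equilibrium: replacing crust with seawater at the top is compensated by replacing crust with mantle at the base: d (ρ_c − ρ_w) = a (ρ_m − ρ_c).
a = d (ρ_c − ρ_w)/(ρ_m − ρ_c) = 4.264 km × 1790/553 = 13.8 km.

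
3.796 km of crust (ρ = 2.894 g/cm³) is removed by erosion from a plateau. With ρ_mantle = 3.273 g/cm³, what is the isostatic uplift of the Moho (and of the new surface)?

Unloading: uplift u = e ρ_c/ρ_m = 3.796 km × 2.894/3.273 = 3.36 km.

3.36 km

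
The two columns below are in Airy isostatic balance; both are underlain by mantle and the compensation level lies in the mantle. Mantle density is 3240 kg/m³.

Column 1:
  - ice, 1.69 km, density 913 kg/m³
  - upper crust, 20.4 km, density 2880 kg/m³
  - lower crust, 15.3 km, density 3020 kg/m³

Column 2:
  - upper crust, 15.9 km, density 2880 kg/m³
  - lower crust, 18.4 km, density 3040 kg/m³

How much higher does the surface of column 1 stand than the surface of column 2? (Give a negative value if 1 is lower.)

1.62 km

For any compensation level in the mantle, the mantle terms cancel and isostasy reduces to e = (Σt_1 − Σt_2) − (Σ(ρt)_1 − Σ(ρt)_2) / ρ_m.
Σt_1 = 37.39 km; Σt_2 = 34.3 km; Σ(ρt)_1 = 106500.97; Σ(ρt)_2 = 101728 (in km·kg/m³).
e = (37.39 − 34.3) − (106500.97 − 101728) / 3240 = 1.62 km.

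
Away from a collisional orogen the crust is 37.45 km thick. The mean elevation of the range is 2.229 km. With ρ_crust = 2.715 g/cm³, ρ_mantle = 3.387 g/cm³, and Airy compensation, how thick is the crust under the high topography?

48.7 km

Root depth r = h ρ_c / (ρ_m − ρ_c) = 2.229 km × 2.715 / 0.672 = 9.006 km.
Total thickness = T + h + r = 37.45 km + 2.229 km + 9.006 km = 48.7 km.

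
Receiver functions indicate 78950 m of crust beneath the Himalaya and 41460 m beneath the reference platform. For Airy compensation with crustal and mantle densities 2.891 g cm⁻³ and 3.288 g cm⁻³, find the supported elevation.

4530 m

Excess crust Δ = 78950 m − 41460 m = 37490 m, split between elevation h and root r with h + r = Δ.
Airy balance ρ_c h = (ρ_m − ρ_c) r gives r = h ρ_c/(ρ_m − ρ_c), so h (1 + ρ_c/(ρ_m − ρ_c)) = Δ, i.e. h = Δ (ρ_m − ρ_c)/ρ_m.
h = 37490 m × 0.397/3.288 = 4530 m.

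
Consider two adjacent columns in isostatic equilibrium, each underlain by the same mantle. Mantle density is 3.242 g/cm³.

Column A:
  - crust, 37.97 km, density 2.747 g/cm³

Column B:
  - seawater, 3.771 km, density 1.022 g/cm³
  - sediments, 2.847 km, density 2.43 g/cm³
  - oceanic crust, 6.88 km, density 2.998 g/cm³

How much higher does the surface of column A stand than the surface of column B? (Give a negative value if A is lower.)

1.98 km

For any compensation level in the mantle, the mantle terms cancel and isostasy reduces to e = (Σt_A − Σt_B) − (Σ(ρt)_A − Σ(ρt)_B) / ρ_m.
Σt_A = 37.97 km; Σt_B = 13.498 km; Σ(ρt)_A = 104.30359; Σ(ρt)_B = 31.398412 (in km·g/cm³).
e = (37.97 − 13.498) − (104.30359 − 31.398412) / 3.242 = 1.98 km.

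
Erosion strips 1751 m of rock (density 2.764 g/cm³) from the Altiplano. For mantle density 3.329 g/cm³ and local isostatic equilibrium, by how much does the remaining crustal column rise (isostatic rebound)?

1450 m

Unloading: uplift u = e ρ_c/ρ_m = 1751 m × 2.764/3.329 = 1450 m.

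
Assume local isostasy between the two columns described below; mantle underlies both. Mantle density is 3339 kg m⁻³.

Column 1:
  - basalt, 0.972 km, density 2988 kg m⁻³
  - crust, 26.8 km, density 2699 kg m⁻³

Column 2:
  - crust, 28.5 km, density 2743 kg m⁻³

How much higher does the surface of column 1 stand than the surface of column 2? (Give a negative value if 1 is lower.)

For any compensation level in the mantle, the mantle terms cancel and isostasy reduces to e = (Σt_1 − Σt_2) − (Σ(ρt)_1 − Σ(ρt)_2) / ρ_m.
Σt_1 = 27.772 km; Σt_2 = 28.5 km; Σ(ρt)_1 = 75237.536; Σ(ρt)_2 = 78175.5 (in km·kg m⁻³).
e = (27.772 − 28.5) − (75237.536 − 78175.5) / 3339 = 0.152 km.

0.152 km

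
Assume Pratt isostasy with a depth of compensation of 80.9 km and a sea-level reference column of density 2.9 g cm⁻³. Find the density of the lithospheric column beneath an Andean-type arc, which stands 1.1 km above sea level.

Pratt balance: ρ_ref D = ρ (D + h).
ρ = ρ_ref D/(D + h) = 2.9 × 80.9 km/(80.9 km + 1.1 km) = 2.86 g cm⁻³.

2.86 g cm⁻³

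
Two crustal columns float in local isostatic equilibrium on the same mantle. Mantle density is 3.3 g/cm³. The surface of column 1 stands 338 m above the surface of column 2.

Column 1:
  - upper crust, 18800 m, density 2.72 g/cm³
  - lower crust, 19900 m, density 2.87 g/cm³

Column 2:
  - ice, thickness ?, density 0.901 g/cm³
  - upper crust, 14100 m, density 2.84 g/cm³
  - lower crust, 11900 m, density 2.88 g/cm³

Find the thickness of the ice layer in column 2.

Take the compensation level at the base of the deeper column (depth z_c below the surface of column 1) and equate Σ ρ_i t_i down to z_c; mantle fills any gap and the z_c terms cancel.
Column 1: 18800×2.72 + 19900×2.87 + (z_c − 38700)×3.3
Column 2: 338×0 + x×0.901 + 14100×2.84 + 11900×2.88 + (z_c − 338 − 26000 − x)×3.3
The z_c×3.3 term appears on both sides and cancels. Collect the known terms of each column as K = Σ(ρt)_known − 3.3 × (depth of known layers): K_1 = 108249 − 3.3×38700 = −19461; K_2 = 74316 − 3.3×(338 + 26000) = −12599.4.
Balance: K_1 = K_2 − x×(3.3 − 0.901), so x = (K_2 − K_1)/(3.3 − 0.901) = 6861.6/2.399 = 2860 m.

2860 m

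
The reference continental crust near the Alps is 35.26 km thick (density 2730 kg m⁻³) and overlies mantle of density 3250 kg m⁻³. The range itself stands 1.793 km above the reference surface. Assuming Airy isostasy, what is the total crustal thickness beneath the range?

46.5 km

Root depth r = h ρ_c / (ρ_m − ρ_c) = 1.793 km × 2730 / 520 = 9.413 km.
Total thickness = T + h + r = 35.26 km + 1.793 km + 9.413 km = 46.5 km.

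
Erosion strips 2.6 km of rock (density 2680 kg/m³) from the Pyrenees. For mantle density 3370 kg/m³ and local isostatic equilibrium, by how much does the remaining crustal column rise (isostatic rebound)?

Unloading: uplift u = e ρ_c/ρ_m = 2.6 km × 2680/3370 = 2.07 km.

2.07 km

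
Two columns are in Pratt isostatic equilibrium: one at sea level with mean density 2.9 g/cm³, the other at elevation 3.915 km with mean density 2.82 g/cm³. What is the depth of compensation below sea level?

138 km

ρ_ref D = ρ (D + h) → D (ρ_ref − ρ) = ρ h.
D = ρ h/(ρ_ref − ρ) = 2.82 × 3.915 km/(2.9 − 2.82) = 138 km.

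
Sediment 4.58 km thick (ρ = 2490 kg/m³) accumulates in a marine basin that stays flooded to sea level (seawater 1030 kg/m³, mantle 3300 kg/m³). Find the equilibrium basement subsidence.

2.95 km

Submarine loading: the sediment displaces seawater, and the subsidence is in turn flooded, so s (ρ_m − ρ_w) = t (ρ_sed − ρ_w).
s = 4.58 km × (2490 − 1030) / (3300 − 1030) = 2.95 km.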